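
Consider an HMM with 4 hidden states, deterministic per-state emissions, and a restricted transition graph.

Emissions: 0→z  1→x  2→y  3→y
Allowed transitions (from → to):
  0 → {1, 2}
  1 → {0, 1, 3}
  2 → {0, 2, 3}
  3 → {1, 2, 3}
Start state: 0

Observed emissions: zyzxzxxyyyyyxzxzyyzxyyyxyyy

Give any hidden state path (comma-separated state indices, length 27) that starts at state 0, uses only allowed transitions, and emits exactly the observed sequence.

0,2,0,1,0,1,1,3,2,3,2,3,1,0,1,0,2,2,0,1,3,2,3,1,3,3,3

  0: obs=z cand={0} pick 0 [start]
  1: obs=y cand={2,3} pick 2 [0->2 ok]
  2: obs=z cand={0} pick 0 [2->0 ok]
  3: obs=x cand={1} pick 1 [0->1 ok]
  4: obs=z cand={0} pick 0 [1->0 ok]
  5: obs=x cand={1} pick 1 [0->1 ok]
  6: obs=x cand={1} pick 1 [1->1 ok]
  7: obs=y cand={2,3} pick 3 [1->3 ok]
  8: obs=y cand={2,3} pick 2 [3->2 ok]
  9: obs=y cand={2,3} pick 3 [2->3 ok]
  10: obs=y cand={2,3} pick 2 [3->2 ok]
  11: obs=y cand={2,3} pick 3 [2->3 ok]
  12: obs=x cand={1} pick 1 [3->1 ok]
  13: obs=z cand={0} pick 0 [1->0 ok]
  14: obs=x cand={1} pick 1 [0->1 ok]
  15: obs=z cand={0} pick 0 [1->0 ok]
  16: obs=y cand={2,3} pick 2 [0->2 ok]
  17: obs=y cand={2,3} pick 2 [2->2 ok]
  18: obs=z cand={0} pick 0 [2->0 ok]
  19: obs=x cand={1} pick 1 [0->1 ok]
  20: obs=y cand={2,3} pick 3 [1->3 ok]
  21: obs=y cand={2,3} pick 2 [3->2 ok]
  22: obs=y cand={2,3} pick 3 [2->3 ok]
  23: obs=x cand={1} pick 1 [3->1 ok]
  24: obs=y cand={2,3} pick 3 [1->3 ok]
  25: obs=y cand={2,3} pick 3 [3->3 ok]
  26: obs=y cand={2,3} pick 3 [3->3 ok]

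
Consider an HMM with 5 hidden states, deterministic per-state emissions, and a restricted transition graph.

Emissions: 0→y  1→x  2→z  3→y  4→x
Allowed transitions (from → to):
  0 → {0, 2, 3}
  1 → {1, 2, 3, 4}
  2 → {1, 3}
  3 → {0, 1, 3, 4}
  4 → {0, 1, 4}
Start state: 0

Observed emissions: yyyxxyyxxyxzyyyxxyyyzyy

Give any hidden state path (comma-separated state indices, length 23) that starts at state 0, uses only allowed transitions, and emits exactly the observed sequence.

  [0] y  {0,3}  => 0  start
  [1] y  {0,3}  => 3  0->3 ok
  [2] y  {0,3}  => 3  3->3 ok
  [3] x  {1,4}  => 1  3->1 ok
  [4] x  {1,4}  => 4  1->4 ok
  [5] y  {0,3}  => 0  4->0 ok
  [6] y  {0,3}  => 3  0->3 ok
  [7] x  {1,4}  => 4  3->4 ok
  [8] x  {1,4}  => 1  4->1 ok
  [9] y  {0,3}  => 3  1->3 ok
  [10] x  {1,4}  => 1  3->1 ok
  [11] z  {2}  => 2  1->2 ok
  [12] y  {0,3}  => 3  2->3 ok
  [13] y  {0,3}  => 0  3->0 ok
  [14] y  {0,3}  => 3  0->3 ok
  [15] x  {1,4}  => 4  3->4 ok
  [16] x  {1,4}  => 4  4->4 ok
  [17] y  {0,3}  => 0  4->0 ok
  [18] y  {0,3}  => 0  0->0 ok
  [19] y  {0,3}  => 0  0->0 ok
  [20] z  {2}  => 2  0->2 ok
  [21] y  {0,3}  => 3  2->3 ok
  [22] y  {0,3}  => 3  3->3 ok

0,3,3,1,4,0,3,4,1,3,1,2,3,0,3,4,4,0,0,0,2,3,3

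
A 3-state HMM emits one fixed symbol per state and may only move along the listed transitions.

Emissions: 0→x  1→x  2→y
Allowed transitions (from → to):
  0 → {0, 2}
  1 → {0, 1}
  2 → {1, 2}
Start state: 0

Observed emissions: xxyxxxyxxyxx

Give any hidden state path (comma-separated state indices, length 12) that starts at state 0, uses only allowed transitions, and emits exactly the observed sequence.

0,0,2,1,1,0,2,1,0,2,1,0

  [0] x  {0,1}  => 0  start
  [1] x  {0,1}  => 0  0->0 ok
  [2] y  {2}  => 2  0->2 ok
  [3] x  {0,1}  => 1  2->1 ok
  [4] x  {0,1}  => 1  1->1 ok
  [5] x  {0,1}  => 0  1->0 ok
  [6] y  {2}  => 2  0->2 ok
  [7] x  {0,1}  => 1  2->1 ok
  [8] x  {0,1}  => 0  1->0 ok
  [9] y  {2}  => 2  0->2 ok
  [10] x  {0,1}  => 1  2->1 ok
  [11] x  {0,1}  => 0  1->0 ok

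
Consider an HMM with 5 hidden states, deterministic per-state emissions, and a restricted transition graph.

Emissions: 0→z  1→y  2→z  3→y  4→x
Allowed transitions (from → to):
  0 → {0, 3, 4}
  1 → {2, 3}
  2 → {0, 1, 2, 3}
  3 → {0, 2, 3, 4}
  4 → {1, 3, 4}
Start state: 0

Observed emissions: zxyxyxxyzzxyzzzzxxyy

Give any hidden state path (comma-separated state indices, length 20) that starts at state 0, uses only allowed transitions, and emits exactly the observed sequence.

0,4,3,4,3,4,4,1,2,0,4,3,2,2,2,0,4,4,1,3

  t0 'z' -> {0,2}, take 0 (start)
  t1 'x' -> {4}, take 4 (0->4 ok)
  t2 'y' -> {1,3}, take 3 (4->3 ok)
  t3 'x' -> {4}, take 4 (3->4 ok)
  t4 'y' -> {1,3}, take 3 (4->3 ok)
  t5 'x' -> {4}, take 4 (3->4 ok)
  t6 'x' -> {4}, take 4 (4->4 ok)
  t7 'y' -> {1,3}, take 1 (4->1 ok)
  t8 'z' -> {0,2}, take 2 (1->2 ok)
  t9 'z' -> {0,2}, take 0 (2->0 ok)
  t10 'x' -> {4}, take 4 (0->4 ok)
  t11 'y' -> {1,3}, take 3 (4->3 ok)
  t12 'z' -> {0,2}, take 2 (3->2 ok)
  t13 'z' -> {0,2}, take 2 (2->2 ok)
  t14 'z' -> {0,2}, take 2 (2->2 ok)
  t15 'z' -> {0,2}, take 0 (2->0 ok)
  t16 'x' -> {4}, take 4 (0->4 ok)
  t17 'x' -> {4}, take 4 (4->4 ok)
  t18 'y' -> {1,3}, take 1 (4->1 ok)
  t19 'y' -> {1,3}, take 3 (1->3 ok)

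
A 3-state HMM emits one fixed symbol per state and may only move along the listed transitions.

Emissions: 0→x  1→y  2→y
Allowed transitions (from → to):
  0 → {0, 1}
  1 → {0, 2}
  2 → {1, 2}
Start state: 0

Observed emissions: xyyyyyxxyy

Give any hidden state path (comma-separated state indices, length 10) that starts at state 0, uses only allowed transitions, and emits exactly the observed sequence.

0,1,2,2,2,1,0,0,1,2

  [0] x  {0}  => 0  start
  [1] y  {1,2}  => 1  0->1 ok
  [2] y  {1,2}  => 2  1->2 ok
  [3] y  {1,2}  => 2  2->2 ok
  [4] y  {1,2}  => 2  2->2 ok
  [5] y  {1,2}  => 1  2->1 ok
  [6] x  {0}  => 0  1->0 ok
  [7] x  {0}  => 0  0->0 ok
  [8] y  {1,2}  => 1  0->1 ok
  [9] y  {1,2}  => 2  1->2 ok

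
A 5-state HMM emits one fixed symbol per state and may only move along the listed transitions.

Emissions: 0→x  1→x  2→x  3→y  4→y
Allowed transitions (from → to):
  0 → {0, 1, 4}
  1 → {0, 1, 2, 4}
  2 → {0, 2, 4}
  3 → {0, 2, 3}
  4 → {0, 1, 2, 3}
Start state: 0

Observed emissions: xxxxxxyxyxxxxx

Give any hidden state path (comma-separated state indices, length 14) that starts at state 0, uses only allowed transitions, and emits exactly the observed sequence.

  pos 0: x in {0,1,2}, choose 0; start
  pos 1: x in {0,1,2}, choose 1; 0->1 ok
  pos 2: x in {0,1,2}, choose 2; 1->2 ok
  pos 3: x in {0,1,2}, choose 0; 2->0 ok
  pos 4: x in {0,1,2}, choose 1; 0->1 ok
  pos 5: x in {0,1,2}, choose 1; 1->1 ok
  pos 6: y in {3,4}, choose 4; 1->4 ok
  pos 7: x in {0,1,2}, choose 0; 4->0 ok
  pos 8: y in {3,4}, choose 4; 0->4 ok
  pos 9: x in {0,1,2}, choose 2; 4->2 ok
  pos 10: x in {0,1,2}, choose 2; 2->2 ok
  pos 11: x in {0,1,2}, choose 2; 2->2 ok
  pos 12: x in {0,1,2}, choose 0; 2->0 ok
  pos 13: x in {0,1,2}, choose 0; 0->0 ok

0,1,2,0,1,1,4,0,4,2,2,2,0,0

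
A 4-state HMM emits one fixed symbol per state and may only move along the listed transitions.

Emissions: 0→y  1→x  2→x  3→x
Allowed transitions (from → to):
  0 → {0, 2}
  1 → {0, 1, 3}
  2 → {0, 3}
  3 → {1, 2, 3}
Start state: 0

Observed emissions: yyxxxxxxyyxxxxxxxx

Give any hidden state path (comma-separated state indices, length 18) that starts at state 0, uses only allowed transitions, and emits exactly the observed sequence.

  t0 'y' -> {0}, take 0 (start)
  t1 'y' -> {0}, take 0 (0->0 ok)
  t2 'x' -> {1,2,3}, take 2 (0->2 ok)
  t3 'x' -> {1,2,3}, take 3 (2->3 ok)
  t4 'x' -> {1,2,3}, take 1 (3->1 ok)
  t5 'x' -> {1,2,3}, take 3 (1->3 ok)
  t6 'x' -> {1,2,3}, take 3 (3->3 ok)
  t7 'x' -> {1,2,3}, take 1 (3->1 ok)
  t8 'y' -> {0}, take 0 (1->0 ok)
  t9 'y' -> {0}, take 0 (0->0 ok)
  t10 'x' -> {1,2,3}, take 2 (0->2 ok)
  t11 'x' -> {1,2,3}, take 3 (2->3 ok)
  t12 'x' -> {1,2,3}, take 1 (3->1 ok)
  t13 'x' -> {1,2,3}, take 3 (1->3 ok)
  t14 'x' -> {1,2,3}, take 2 (3->2 ok)
  t15 'x' -> {1,2,3}, take 3 (2->3 ok)
  t16 'x' -> {1,2,3}, take 3 (3->3 ok)
  t17 'x' -> {1,2,3}, take 3 (3->3 ok)

0,0,2,3,1,3,3,1,0,0,2,3,1,3,2,3,3,3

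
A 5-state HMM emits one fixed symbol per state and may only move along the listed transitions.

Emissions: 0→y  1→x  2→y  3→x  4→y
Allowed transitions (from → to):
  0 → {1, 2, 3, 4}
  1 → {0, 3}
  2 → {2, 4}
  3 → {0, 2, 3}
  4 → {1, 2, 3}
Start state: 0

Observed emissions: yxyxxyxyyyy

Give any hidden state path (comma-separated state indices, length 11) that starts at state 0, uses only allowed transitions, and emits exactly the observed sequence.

0,1,0,1,3,0,3,0,4,2,2

  0: obs=y cand={0,2,4} pick 0 [start]
  1: obs=x cand={1,3} pick 1 [0->1 ok]
  2: obs=y cand={0,2,4} pick 0 [1->0 ok]
  3: obs=x cand={1,3} pick 1 [0->1 ok]
  4: obs=x cand={1,3} pick 3 [1->3 ok]
  5: obs=y cand={0,2,4} pick 0 [3->0 ok]
  6: obs=x cand={1,3} pick 3 [0->3 ok]
  7: obs=y cand={0,2,4} pick 0 [3->0 ok]
  8: obs=y cand={0,2,4} pick 4 [0->4 ok]
  9: obs=y cand={0,2,4} pick 2 [4->2 ok]
  10: obs=y cand={0,2,4} pick 2 [2->2 ok]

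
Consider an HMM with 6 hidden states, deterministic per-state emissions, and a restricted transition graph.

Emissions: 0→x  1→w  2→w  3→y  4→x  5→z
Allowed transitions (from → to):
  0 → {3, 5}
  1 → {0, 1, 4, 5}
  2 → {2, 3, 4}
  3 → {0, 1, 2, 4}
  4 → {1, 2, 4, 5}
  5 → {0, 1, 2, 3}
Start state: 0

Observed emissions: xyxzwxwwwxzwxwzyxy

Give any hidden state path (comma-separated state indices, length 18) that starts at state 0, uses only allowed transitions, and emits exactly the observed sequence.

0,3,0,5,1,4,2,2,2,4,5,2,4,1,5,3,0,3

  pos 0: x in {0,4}, choose 0; start
  pos 1: y in {3}, choose 3; 0->3 ok
  pos 2: x in {0,4}, choose 0; 3->0 ok
  pos 3: z in {5}, choose 5; 0->5 ok
  pos 4: w in {1,2}, choose 1; 5->1 ok
  pos 5: x in {0,4}, choose 4; 1->4 ok
  pos 6: w in {1,2}, choose 2; 4->2 ok
  pos 7: w in {1,2}, choose 2; 2->2 ok
  pos 8: w in {1,2}, choose 2; 2->2 ok
  pos 9: x in {0,4}, choose 4; 2->4 ok
  pos 10: z in {5}, choose 5; 4->5 ok
  pos 11: w in {1,2}, choose 2; 5->2 ok
  pos 12: x in {0,4}, choose 4; 2->4 ok
  pos 13: w in {1,2}, choose 1; 4->1 ok
  pos 14: z in {5}, choose 5; 1->5 ok
  pos 15: y in {3}, choose 3; 5->3 ok
  pos 16: x in {0,4}, choose 0; 3->0 ok
  pos 17: y in {3}, choose 3; 0->3 ok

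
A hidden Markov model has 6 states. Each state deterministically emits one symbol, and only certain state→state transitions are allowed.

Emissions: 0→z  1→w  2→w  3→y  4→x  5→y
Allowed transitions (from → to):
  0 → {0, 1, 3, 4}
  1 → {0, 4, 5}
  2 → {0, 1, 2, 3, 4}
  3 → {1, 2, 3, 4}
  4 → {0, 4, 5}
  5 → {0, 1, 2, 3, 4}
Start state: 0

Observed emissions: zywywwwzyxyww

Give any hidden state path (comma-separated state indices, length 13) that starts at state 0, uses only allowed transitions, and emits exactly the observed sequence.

  [0] z  {0}  => 0  start
  [1] y  {3,5}  => 3  0->3 ok
  [2] w  {1,2}  => 1  3->1 ok
  [3] y  {3,5}  => 5  1->5 ok
  [4] w  {1,2}  => 2  5->2 ok
  [5] w  {1,2}  => 2  2->2 ok
  [6] w  {1,2}  => 2  2->2 ok
  [7] z  {0}  => 0  2->0 ok
  [8] y  {3,5}  => 3  0->3 ok
  [9] x  {4}  => 4  3->4 ok
  [10] y  {3,5}  => 5  4->5 ok
  [11] w  {1,2}  => 2  5->2 ok
  [12] w  {1,2}  => 2  2->2 ok

0,3,1,5,2,2,2,0,3,4,5,2,2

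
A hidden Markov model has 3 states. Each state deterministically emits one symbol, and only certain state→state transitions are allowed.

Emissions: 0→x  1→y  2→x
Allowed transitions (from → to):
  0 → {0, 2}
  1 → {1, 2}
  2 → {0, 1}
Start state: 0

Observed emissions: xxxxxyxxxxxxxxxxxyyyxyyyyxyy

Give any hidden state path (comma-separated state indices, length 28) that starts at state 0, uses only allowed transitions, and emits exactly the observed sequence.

  0: obs=x cand={0,2} pick 0 [start]
  1: obs=x cand={0,2} pick 0 [0->0 ok]
  2: obs=x cand={0,2} pick 2 [0->2 ok]
  3: obs=x cand={0,2} pick 0 [2->0 ok]
  4: obs=x cand={0,2} pick 2 [0->2 ok]
  5: obs=y cand={1} pick 1 [2->1 ok]
  6: obs=x cand={0,2} pick 2 [1->2 ok]
  7: obs=x cand={0,2} pick 0 [2->0 ok]
  8: obs=x cand={0,2} pick 2 [0->2 ok]
  9: obs=x cand={0,2} pick 0 [2->0 ok]
  10: obs=x cand={0,2} pick 2 [0->2 ok]
  11: obs=x cand={0,2} pick 0 [2->0 ok]
  12: obs=x cand={0,2} pick 0 [0->0 ok]
  13: obs=x cand={0,2} pick 0 [0->0 ok]
  14: obs=x cand={0,2} pick 0 [0->0 ok]
  15: obs=x cand={0,2} pick 0 [0->0 ok]
  16: obs=x cand={0,2} pick 2 [0->2 ok]
  17: obs=y cand={1} pick 1 [2->1 ok]
  18: obs=y cand={1} pick 1 [1->1 ok]
  19: obs=y cand={1} pick 1 [1->1 ok]
  20: obs=x cand={0,2} pick 2 [1->2 ok]
  21: obs=y cand={1} pick 1 [2->1 ok]
  22: obs=y cand={1} pick 1 [1->1 ok]
  23: obs=y cand={1} pick 1 [1->1 ok]
  24: obs=y cand={1} pick 1 [1->1 ok]
  25: obs=x cand={0,2} pick 2 [1->2 ok]
  26: obs=y cand={1} pick 1 [2->1 ok]
  27: obs=y cand={1} pick 1 [1->1 ok]

0,0,2,0,2,1,2,0,2,0,2,0,0,0,0,0,2,1,1,1,2,1,1,1,1,2,1,1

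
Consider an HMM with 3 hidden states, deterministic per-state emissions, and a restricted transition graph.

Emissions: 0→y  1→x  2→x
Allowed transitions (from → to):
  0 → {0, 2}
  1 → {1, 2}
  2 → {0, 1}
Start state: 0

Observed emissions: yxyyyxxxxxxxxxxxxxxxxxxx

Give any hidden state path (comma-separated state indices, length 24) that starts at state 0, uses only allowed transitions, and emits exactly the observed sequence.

  [0] y  {0}  => 0  start
  [1] x  {1,2}  => 2  0->2 ok
  [2] y  {0}  => 0  2->0 ok
  [3] y  {0}  => 0  0->0 ok
  [4] y  {0}  => 0  0->0 ok
  [5] x  {1,2}  => 2  0->2 ok
  [6] x  {1,2}  => 1  2->1 ok
  [7] x  {1,2}  => 1  1->1 ok
  [8] x  {1,2}  => 2  1->2 ok
  [9] x  {1,2}  => 1  2->1 ok
  [10] x  {1,2}  => 2  1->2 ok
  [11] x  {1,2}  => 1  2->1 ok
  [12] x  {1,2}  => 1  1->1 ok
  [13] x  {1,2}  => 1  1->1 ok
  [14] x  {1,2}  => 1  1->1 ok
  [15] x  {1,2}  => 2  1->2 ok
  [16] x  {1,2}  => 1  2->1 ok
  [17] x  {1,2}  => 2  1->2 ok
  [18] x  {1,2}  => 1  2->1 ok
  [19] x  {1,2}  => 2  1->2 ok
  [20] x  {1,2}  => 1  2->1 ok
  [21] x  {1,2}  => 1  1->1 ok
  [22] x  {1,2}  => 2  1->2 ok
  [23] x  {1,2}  => 1  2->1 ok

0,2,0,0,0,2,1,1,2,1,2,1,1,1,1,2,1,2,1,2,1,1,2,1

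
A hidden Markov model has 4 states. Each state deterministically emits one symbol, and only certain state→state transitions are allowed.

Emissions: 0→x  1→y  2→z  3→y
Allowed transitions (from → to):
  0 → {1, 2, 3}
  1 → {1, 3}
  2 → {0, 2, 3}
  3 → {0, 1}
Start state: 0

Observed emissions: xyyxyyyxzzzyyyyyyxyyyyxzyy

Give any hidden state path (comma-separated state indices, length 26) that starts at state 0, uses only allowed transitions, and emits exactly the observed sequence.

0,1,3,0,3,1,3,0,2,2,2,3,1,1,3,1,3,0,3,1,1,3,0,2,3,1

  0: obs=x cand={0} pick 0 [start]
  1: obs=y cand={1,3} pick 1 [0->1 ok]
  2: obs=y cand={1,3} pick 3 [1->3 ok]
  3: obs=x cand={0} pick 0 [3->0 ok]
  4: obs=y cand={1,3} pick 3 [0->3 ok]
  5: obs=y cand={1,3} pick 1 [3->1 ok]
  6: obs=y cand={1,3} pick 3 [1->3 ok]
  7: obs=x cand={0} pick 0 [3->0 ok]
  8: obs=z cand={2} pick 2 [0->2 ok]
  9: obs=z cand={2} pick 2 [2->2 ok]
  10: obs=z cand={2} pick 2 [2->2 ok]
  11: obs=y cand={1,3} pick 3 [2->3 ok]
  12: obs=y cand={1,3} pick 1 [3->1 ok]
  13: obs=y cand={1,3} pick 1 [1->1 ok]
  14: obs=y cand={1,3} pick 3 [1->3 ok]
  15: obs=y cand={1,3} pick 1 [3->1 ok]
  16: obs=y cand={1,3} pick 3 [1->3 ok]
  17: obs=x cand={0} pick 0 [3->0 ok]
  18: obs=y cand={1,3} pick 3 [0->3 ok]
  19: obs=y cand={1,3} pick 1 [3->1 ok]
  20: obs=y cand={1,3} pick 1 [1->1 ok]
  21: obs=y cand={1,3} pick 3 [1->3 ok]
  22: obs=x cand={0} pick 0 [3->0 ok]
  23: obs=z cand={2} pick 2 [0->2 ok]
  24: obs=y cand={1,3} pick 3 [2->3 ok]
  25: obs=y cand={1,3} pick 1 [3->1 ok]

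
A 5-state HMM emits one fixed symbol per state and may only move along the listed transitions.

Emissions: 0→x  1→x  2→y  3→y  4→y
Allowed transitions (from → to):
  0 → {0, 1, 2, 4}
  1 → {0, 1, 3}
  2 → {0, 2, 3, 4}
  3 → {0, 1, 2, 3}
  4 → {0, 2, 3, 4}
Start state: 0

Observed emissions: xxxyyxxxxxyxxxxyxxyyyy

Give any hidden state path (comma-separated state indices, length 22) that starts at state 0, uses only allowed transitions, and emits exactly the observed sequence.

0,1,0,4,3,1,1,0,0,0,2,0,0,0,1,3,1,0,2,4,4,4

  t0 'x' -> {0,1}, take 0 (start)
  t1 'x' -> {0,1}, take 1 (0->1 ok)
  t2 'x' -> {0,1}, take 0 (1->0 ok)
  t3 'y' -> {2,3,4}, take 4 (0->4 ok)
  t4 'y' -> {2,3,4}, take 3 (4->3 ok)
  t5 'x' -> {0,1}, take 1 (3->1 ok)
  t6 'x' -> {0,1}, take 1 (1->1 ok)
  t7 'x' -> {0,1}, take 0 (1->0 ok)
  t8 'x' -> {0,1}, take 0 (0->0 ok)
  t9 'x' -> {0,1}, take 0 (0->0 ok)
  t10 'y' -> {2,3,4}, take 2 (0->2 ok)
  t11 'x' -> {0,1}, take 0 (2->0 ok)
  t12 'x' -> {0,1}, take 0 (0->0 ok)
  t13 'x' -> {0,1}, take 0 (0->0 ok)
  t14 'x' -> {0,1}, take 1 (0->1 ok)
  t15 'y' -> {2,3,4}, take 3 (1->3 ok)
  t16 'x' -> {0,1}, take 1 (3->1 ok)
  t17 'x' -> {0,1}, take 0 (1->0 ok)
  t18 'y' -> {2,3,4}, take 2 (0->2 ok)
  t19 'y' -> {2,3,4}, take 4 (2->4 ok)
  t20 'y' -> {2,3,4}, take 4 (4->4 ok)
  t21 'y' -> {2,3,4}, take 4 (4->4 ok)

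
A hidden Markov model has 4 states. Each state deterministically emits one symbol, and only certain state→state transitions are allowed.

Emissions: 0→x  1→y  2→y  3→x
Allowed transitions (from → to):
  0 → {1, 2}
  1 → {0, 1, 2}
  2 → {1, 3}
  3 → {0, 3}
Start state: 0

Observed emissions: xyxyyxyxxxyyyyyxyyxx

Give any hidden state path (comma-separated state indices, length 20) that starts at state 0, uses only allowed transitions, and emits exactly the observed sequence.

0,1,0,1,1,0,2,3,3,0,2,1,1,2,1,0,1,2,3,3

  pos 0: x in {0,3}, choose 0; start
  pos 1: y in {1,2}, choose 1; 0->1 ok
  pos 2: x in {0,3}, choose 0; 1->0 ok
  pos 3: y in {1,2}, choose 1; 0->1 ok
  pos 4: y in {1,2}, choose 1; 1->1 ok
  pos 5: x in {0,3}, choose 0; 1->0 ok
  pos 6: y in {1,2}, choose 2; 0->2 ok
  pos 7: x in {0,3}, choose 3; 2->3 ok
  pos 8: x in {0,3}, choose 3; 3->3 ok
  pos 9: x in {0,3}, choose 0; 3->0 ok
  pos 10: y in {1,2}, choose 2; 0->2 ok
  pos 11: y in {1,2}, choose 1; 2->1 ok
  pos 12: y in {1,2}, choose 1; 1->1 ok
  pos 13: y in {1,2}, choose 2; 1->2 ok
  pos 14: y in {1,2}, choose 1; 2->1 ok
  pos 15: x in {0,3}, choose 0; 1->0 ok
  pos 16: y in {1,2}, choose 1; 0->1 ok
  pos 17: y in {1,2}, choose 2; 1->2 ok
  pos 18: x in {0,3}, choose 3; 2->3 ok
  pos 19: x in {0,3}, choose 3; 3->3 ok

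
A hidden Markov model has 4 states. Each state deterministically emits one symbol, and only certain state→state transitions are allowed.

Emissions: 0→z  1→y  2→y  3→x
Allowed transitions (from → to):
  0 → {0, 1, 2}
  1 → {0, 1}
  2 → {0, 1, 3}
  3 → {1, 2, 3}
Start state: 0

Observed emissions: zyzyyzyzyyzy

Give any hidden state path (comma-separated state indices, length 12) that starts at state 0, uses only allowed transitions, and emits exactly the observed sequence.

  [0] z  {0}  => 0  start
  [1] y  {1,2}  => 2  0->2 ok
  [2] z  {0}  => 0  2->0 ok
  [3] y  {1,2}  => 1  0->1 ok
  [4] y  {1,2}  => 1  1->1 ok
  [5] z  {0}  => 0  1->0 ok
  [6] y  {1,2}  => 1  0->1 ok
  [7] z  {0}  => 0  1->0 ok
  [8] y  {1,2}  => 2  0->2 ok
  [9] y  {1,2}  => 1  2->1 ok
  [10] z  {0}  => 0  1->0 ok
  [11] y  {1,2}  => 1  0->1 ok

0,2,0,1,1,0,1,0,2,1,0,1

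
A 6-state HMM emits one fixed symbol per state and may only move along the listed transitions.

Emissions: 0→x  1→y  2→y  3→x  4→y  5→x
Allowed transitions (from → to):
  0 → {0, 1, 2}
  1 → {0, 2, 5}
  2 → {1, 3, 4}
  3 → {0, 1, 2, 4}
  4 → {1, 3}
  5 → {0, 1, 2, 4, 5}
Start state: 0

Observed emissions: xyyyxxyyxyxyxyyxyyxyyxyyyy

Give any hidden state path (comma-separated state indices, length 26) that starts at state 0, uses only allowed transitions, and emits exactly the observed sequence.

0,2,4,1,0,0,2,1,0,2,3,1,5,2,4,3,4,1,0,1,2,3,1,2,4,1

  0: obs=x cand={0,3,5} pick 0 [start]
  1: obs=y cand={1,2,4} pick 2 [0->2 ok]
  2: obs=y cand={1,2,4} pick 4 [2->4 ok]
  3: obs=y cand={1,2,4} pick 1 [4->1 ok]
  4: obs=x cand={0,3,5} pick 0 [1->0 ok]
  5: obs=x cand={0,3,5} pick 0 [0->0 ok]
  6: obs=y cand={1,2,4} pick 2 [0->2 ok]
  7: obs=y cand={1,2,4} pick 1 [2->1 ok]
  8: obs=x cand={0,3,5} pick 0 [1->0 ok]
  9: obs=y cand={1,2,4} pick 2 [0->2 ok]
  10: obs=x cand={0,3,5} pick 3 [2->3 ok]
  11: obs=y cand={1,2,4} pick 1 [3->1 ok]
  12: obs=x cand={0,3,5} pick 5 [1->5 ok]
  13: obs=y cand={1,2,4} pick 2 [5->2 ok]
  14: obs=y cand={1,2,4} pick 4 [2->4 ok]
  15: obs=x cand={0,3,5} pick 3 [4->3 ok]
  16: obs=y cand={1,2,4} pick 4 [3->4 ok]
  17: obs=y cand={1,2,4} pick 1 [4->1 ok]
  18: obs=x cand={0,3,5} pick 0 [1->0 ok]
  19: obs=y cand={1,2,4} pick 1 [0->1 ok]
  20: obs=y cand={1,2,4} pick 2 [1->2 ok]
  21: obs=x cand={0,3,5} pick 3 [2->3 ok]
  22: obs=y cand={1,2,4} pick 1 [3->1 ok]
  23: obs=y cand={1,2,4} pick 2 [1->2 ok]
  24: obs=y cand={1,2,4} pick 4 [2->4 ok]
  25: obs=y cand={1,2,4} pick 1 [4->1 ok]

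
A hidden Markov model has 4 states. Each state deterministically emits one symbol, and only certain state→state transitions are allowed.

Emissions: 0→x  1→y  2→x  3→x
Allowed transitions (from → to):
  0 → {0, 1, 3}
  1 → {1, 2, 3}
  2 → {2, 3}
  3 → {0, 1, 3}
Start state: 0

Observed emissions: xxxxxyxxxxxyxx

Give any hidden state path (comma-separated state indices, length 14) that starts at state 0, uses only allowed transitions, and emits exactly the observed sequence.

0,3,3,0,3,1,3,0,3,3,0,1,2,2

  [0] x  {0,2,3}  => 0  start
  [1] x  {0,2,3}  => 3  0->3 ok
  [2] x  {0,2,3}  => 3  3->3 ok
  [3] x  {0,2,3}  => 0  3->0 ok
  [4] x  {0,2,3}  => 3  0->3 ok
  [5] y  {1}  => 1  3->1 ok
  [6] x  {0,2,3}  => 3  1->3 ok
  [7] x  {0,2,3}  => 0  3->0 ok
  [8] x  {0,2,3}  => 3  0->3 ok
  [9] x  {0,2,3}  => 3  3->3 ok
  [10] x  {0,2,3}  => 0  3->0 ok
  [11] y  {1}  => 1  0->1 ok
  [12] x  {0,2,3}  => 2  1->2 ok
  [13] x  {0,2,3}  => 2  2->2 ok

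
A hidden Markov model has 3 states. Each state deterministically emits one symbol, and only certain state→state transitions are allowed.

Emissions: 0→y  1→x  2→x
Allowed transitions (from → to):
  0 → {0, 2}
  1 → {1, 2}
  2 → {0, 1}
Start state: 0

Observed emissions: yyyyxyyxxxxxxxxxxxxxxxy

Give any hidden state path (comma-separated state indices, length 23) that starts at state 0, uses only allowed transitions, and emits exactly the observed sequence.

  pos 0: y in {0}, choose 0; start
  pos 1: y in {0}, choose 0; 0->0 ok
  pos 2: y in {0}, choose 0; 0->0 ok
  pos 3: y in {0}, choose 0; 0->0 ok
  pos 4: x in {1,2}, choose 2; 0->2 ok
  pos 5: y in {0}, choose 0; 2->0 ok
  pos 6: y in {0}, choose 0; 0->0 ok
  pos 7: x in {1,2}, choose 2; 0->2 ok
  pos 8: x in {1,2}, choose 1; 2->1 ok
  pos 9: x in {1,2}, choose 2; 1->2 ok
  pos 10: x in {1,2}, choose 1; 2->1 ok
  pos 11: x in {1,2}, choose 2; 1->2 ok
  pos 12: x in {1,2}, choose 1; 2->1 ok
  pos 13: x in {1,2}, choose 1; 1->1 ok
  pos 14: x in {1,2}, choose 1; 1->1 ok
  pos 15: x in {1,2}, choose 1; 1->1 ok
  pos 16: x in {1,2}, choose 2; 1->2 ok
  pos 17: x in {1,2}, choose 1; 2->1 ok
  pos 18: x in {1,2}, choose 1; 1->1 ok
  pos 19: x in {1,2}, choose 2; 1->2 ok
  pos 20: x in {1,2}, choose 1; 2->1 ok
  pos 21: x in {1,2}, choose 2; 1->2 ok
  pos 22: y in {0}, choose 0; 2->0 ok

0,0,0,0,2,0,0,2,1,2,1,2,1,1,1,1,2,1,1,2,1,2,0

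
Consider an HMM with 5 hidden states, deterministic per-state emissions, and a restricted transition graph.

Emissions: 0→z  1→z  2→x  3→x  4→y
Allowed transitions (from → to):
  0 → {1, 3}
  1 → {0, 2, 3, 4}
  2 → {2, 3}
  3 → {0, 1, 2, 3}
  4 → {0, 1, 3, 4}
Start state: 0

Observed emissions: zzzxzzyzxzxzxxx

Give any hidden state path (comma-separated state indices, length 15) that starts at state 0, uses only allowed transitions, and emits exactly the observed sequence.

  0: obs=z cand={0,1} pick 0 [start]
  1: obs=z cand={0,1} pick 1 [0->1 ok]
  2: obs=z cand={0,1} pick 0 [1->0 ok]
  3: obs=x cand={2,3} pick 3 [0->3 ok]
  4: obs=z cand={0,1} pick 0 [3->0 ok]
  5: obs=z cand={0,1} pick 1 [0->1 ok]
  6: obs=y cand={4} pick 4 [1->4 ok]
  7: obs=z cand={0,1} pick 0 [4->0 ok]
  8: obs=x cand={2,3} pick 3 [0->3 ok]
  9: obs=z cand={0,1} pick 1 [3->1 ok]
  10: obs=x cand={2,3} pick 3 [1->3 ok]
  11: obs=z cand={0,1} pick 1 [3->1 ok]
  12: obs=x cand={2,3} pick 2 [1->2 ok]
  13: obs=x cand={2,3} pick 2 [2->2 ok]
  14: obs=x cand={2,3} pick 2 [2->2 ok]

0,1,0,3,0,1,4,0,3,1,3,1,2,2,2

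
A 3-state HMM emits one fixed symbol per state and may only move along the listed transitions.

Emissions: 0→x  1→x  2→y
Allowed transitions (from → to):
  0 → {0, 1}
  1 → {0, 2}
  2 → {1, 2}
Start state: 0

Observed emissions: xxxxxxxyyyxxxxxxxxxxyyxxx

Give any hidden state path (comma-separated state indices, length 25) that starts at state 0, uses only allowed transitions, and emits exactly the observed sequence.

0,0,1,0,1,0,1,2,2,2,1,0,1,0,1,0,0,1,0,1,2,2,1,0,0

  [0] x  {0,1}  => 0  start
  [1] x  {0,1}  => 0  0->0 ok
  [2] x  {0,1}  => 1  0->1 ok
  [3] x  {0,1}  => 0  1->0 ok
  [4] x  {0,1}  => 1  0->1 ok
  [5] x  {0,1}  => 0  1->0 ok
  [6] x  {0,1}  => 1  0->1 ok
  [7] y  {2}  => 2  1->2 ok
  [8] y  {2}  => 2  2->2 ok
  [9] y  {2}  => 2  2->2 ok
  [10] x  {0,1}  => 1  2->1 ok
  [11] x  {0,1}  => 0  1->0 ok
  [12] x  {0,1}  => 1  0->1 ok
  [13] x  {0,1}  => 0  1->0 ok
  [14] x  {0,1}  => 1  0->1 ok
  [15] x  {0,1}  => 0  1->0 ok
  [16] x  {0,1}  => 0  0->0 ok
  [17] x  {0,1}  => 1  0->1 ok
  [18] x  {0,1}  => 0  1->0 ok
  [19] x  {0,1}  => 1  0->1 ok
  [20] y  {2}  => 2  1->2 ok
  [21] y  {2}  => 2  2->2 ok
  [22] x  {0,1}  => 1  2->1 ok
  [23] x  {0,1}  => 0  1->0 ok
  [24] x  {0,1}  => 0  0->0 ok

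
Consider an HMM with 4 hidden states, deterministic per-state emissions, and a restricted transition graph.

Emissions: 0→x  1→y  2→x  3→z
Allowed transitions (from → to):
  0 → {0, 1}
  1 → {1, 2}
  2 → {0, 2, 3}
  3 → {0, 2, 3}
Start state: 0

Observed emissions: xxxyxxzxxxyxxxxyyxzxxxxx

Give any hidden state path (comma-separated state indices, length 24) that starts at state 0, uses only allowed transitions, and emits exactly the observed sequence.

0,0,0,1,2,2,3,0,0,0,1,2,2,0,0,1,1,2,3,2,2,2,0,0

  t0 'x' -> {0,2}, take 0 (start)
  t1 'x' -> {0,2}, take 0 (0->0 ok)
  t2 'x' -> {0,2}, take 0 (0->0 ok)
  t3 'y' -> {1}, take 1 (0->1 ok)
  t4 'x' -> {0,2}, take 2 (1->2 ok)
  t5 'x' -> {0,2}, take 2 (2->2 ok)
  t6 'z' -> {3}, take 3 (2->3 ok)
  t7 'x' -> {0,2}, take 0 (3->0 ok)
  t8 'x' -> {0,2}, take 0 (0->0 ok)
  t9 'x' -> {0,2}, take 0 (0->0 ok)
  t10 'y' -> {1}, take 1 (0->1 ok)
  t11 'x' -> {0,2}, take 2 (1->2 ok)
  t12 'x' -> {0,2}, take 2 (2->2 ok)
  t13 'x' -> {0,2}, take 0 (2->0 ok)
  t14 'x' -> {0,2}, take 0 (0->0 ok)
  t15 'y' -> {1}, take 1 (0->1 ok)
  t16 'y' -> {1}, take 1 (1->1 ok)
  t17 'x' -> {0,2}, take 2 (1->2 ok)
  t18 'z' -> {3}, take 3 (2->3 ok)
  t19 'x' -> {0,2}, take 2 (3->2 ok)
  t20 'x' -> {0,2}, take 2 (2->2 ok)
  t21 'x' -> {0,2}, take 2 (2->2 ok)
  t22 'x' -> {0,2}, take 0 (2->0 ok)
  t23 'x' -> {0,2}, take 0 (0->0 ok)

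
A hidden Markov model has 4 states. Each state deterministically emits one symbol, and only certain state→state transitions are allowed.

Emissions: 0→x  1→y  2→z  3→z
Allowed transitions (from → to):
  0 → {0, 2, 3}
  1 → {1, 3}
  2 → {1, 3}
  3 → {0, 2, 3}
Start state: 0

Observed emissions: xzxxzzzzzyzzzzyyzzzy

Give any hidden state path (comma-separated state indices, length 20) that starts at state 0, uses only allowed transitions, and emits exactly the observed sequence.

0,3,0,0,2,3,3,3,2,1,3,2,3,2,1,1,3,3,2,1

  pos 0: x in {0}, choose 0; start
  pos 1: z in {2,3}, choose 3; 0->3 ok
  pos 2: x in {0}, choose 0; 3->0 ok
  pos 3: x in {0}, choose 0; 0->0 ok
  pos 4: z in {2,3}, choose 2; 0->2 ok
  pos 5: z in {2,3}, choose 3; 2->3 ok
  pos 6: z in {2,3}, choose 3; 3->3 ok
  pos 7: z in {2,3}, choose 3; 3->3 ok
  pos 8: z in {2,3}, choose 2; 3->2 ok
  pos 9: y in {1}, choose 1; 2->1 ok
  pos 10: z in {2,3}, choose 3; 1->3 ok
  pos 11: z in {2,3}, choose 2; 3->2 ok
  pos 12: z in {2,3}, choose 3; 2->3 ok
  pos 13: z in {2,3}, choose 2; 3->2 ok
  pos 14: y in {1}, choose 1; 2->1 ok
  pos 15: y in {1}, choose 1; 1->1 ok
  pos 16: z in {2,3}, choose 3; 1->3 ok
  pos 17: z in {2,3}, choose 3; 3->3 ok
  pos 18: z in {2,3}, choose 2; 3->2 ok
  pos 19: y in {1}, choose 1; 2->1 ok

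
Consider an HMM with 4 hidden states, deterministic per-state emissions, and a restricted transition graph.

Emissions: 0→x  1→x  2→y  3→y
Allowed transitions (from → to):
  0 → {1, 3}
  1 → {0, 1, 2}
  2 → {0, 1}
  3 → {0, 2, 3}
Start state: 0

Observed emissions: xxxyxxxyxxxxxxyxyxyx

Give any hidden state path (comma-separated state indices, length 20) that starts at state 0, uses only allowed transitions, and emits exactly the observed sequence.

  [0] x  {0,1}  => 0  start
  [1] x  {0,1}  => 1  0->1 ok
  [2] x  {0,1}  => 0  1->0 ok
  [3] y  {2,3}  => 3  0->3 ok
  [4] x  {0,1}  => 0  3->0 ok
  [5] x  {0,1}  => 1  0->1 ok
  [6] x  {0,1}  => 0  1->0 ok
  [7] y  {2,3}  => 3  0->3 ok
  [8] x  {0,1}  => 0  3->0 ok
  [9] x  {0,1}  => 1  0->1 ok
  [10] x  {0,1}  => 1  1->1 ok
  [11] x  {0,1}  => 1  1->1 ok
  [12] x  {0,1}  => 1  1->1 ok
  [13] x  {0,1}  => 1  1->1 ok
  [14] y  {2,3}  => 2  1->2 ok
  [15] x  {0,1}  => 0  2->0 ok
  [16] y  {2,3}  => 3  0->3 ok
  [17] x  {0,1}  => 0  3->0 ok
  [18] y  {2,3}  => 3  0->3 ok
  [19] x  {0,1}  => 0  3->0 ok

0,1,0,3,0,1,0,3,0,1,1,1,1,1,2,0,3,0,3,0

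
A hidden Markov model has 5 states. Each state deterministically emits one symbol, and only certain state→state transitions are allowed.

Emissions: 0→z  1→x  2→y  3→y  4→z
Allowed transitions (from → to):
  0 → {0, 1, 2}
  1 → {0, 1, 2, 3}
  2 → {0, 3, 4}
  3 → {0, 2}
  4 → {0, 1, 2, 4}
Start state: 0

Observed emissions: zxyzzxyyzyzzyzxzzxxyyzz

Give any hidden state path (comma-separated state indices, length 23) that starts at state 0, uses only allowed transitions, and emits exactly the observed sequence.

  t0 'z' -> {0,4}, take 0 (start)
  t1 'x' -> {1}, take 1 (0->1 ok)
  t2 'y' -> {2,3}, take 2 (1->2 ok)
  t3 'z' -> {0,4}, take 0 (2->0 ok)
  t4 'z' -> {0,4}, take 0 (0->0 ok)
  t5 'x' -> {1}, take 1 (0->1 ok)
  t6 'y' -> {2,3}, take 3 (1->3 ok)
  t7 'y' -> {2,3}, take 2 (3->2 ok)
  t8 'z' -> {0,4}, take 4 (2->4 ok)
  t9 'y' -> {2,3}, take 2 (4->2 ok)
  t10 'z' -> {0,4}, take 4 (2->4 ok)
  t11 'z' -> {0,4}, take 0 (4->0 ok)
  t12 'y' -> {2,3}, take 2 (0->2 ok)
  t13 'z' -> {0,4}, take 4 (2->4 ok)
  t14 'x' -> {1}, take 1 (4->1 ok)
  t15 'z' -> {0,4}, take 0 (1->0 ok)
  t16 'z' -> {0,4}, take 0 (0->0 ok)
  t17 'x' -> {1}, take 1 (0->1 ok)
  t18 'x' -> {1}, take 1 (1->1 ok)
  t19 'y' -> {2,3}, take 2 (1->2 ok)
  t20 'y' -> {2,3}, take 3 (2->3 ok)
  t21 'z' -> {0,4}, take 0 (3->0 ok)
  t22 'z' -> {0,4}, take 0 (0->0 ok)

0,1,2,0,0,1,3,2,4,2,4,0,2,4,1,0,0,1,1,2,3,0,0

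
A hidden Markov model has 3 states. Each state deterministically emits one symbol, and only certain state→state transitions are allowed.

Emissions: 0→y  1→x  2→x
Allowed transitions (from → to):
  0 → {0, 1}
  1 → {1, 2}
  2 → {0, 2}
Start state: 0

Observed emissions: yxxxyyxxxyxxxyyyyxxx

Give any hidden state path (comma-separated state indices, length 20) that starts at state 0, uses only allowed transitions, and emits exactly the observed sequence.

  t0 'y' -> {0}, take 0 (start)
  t1 'x' -> {1,2}, take 1 (0->1 ok)
  t2 'x' -> {1,2}, take 1 (1->1 ok)
  t3 'x' -> {1,2}, take 2 (1->2 ok)
  t4 'y' -> {0}, take 0 (2->0 ok)
  t5 'y' -> {0}, take 0 (0->0 ok)
  t6 'x' -> {1,2}, take 1 (0->1 ok)
  t7 'x' -> {1,2}, take 2 (1->2 ok)
  t8 'x' -> {1,2}, take 2 (2->2 ok)
  t9 'y' -> {0}, take 0 (2->0 ok)
  t10 'x' -> {1,2}, take 1 (0->1 ok)
  t11 'x' -> {1,2}, take 1 (1->1 ok)
  t12 'x' -> {1,2}, take 2 (1->2 ok)
  t13 'y' -> {0}, take 0 (2->0 ok)
  t14 'y' -> {0}, take 0 (0->0 ok)
  t15 'y' -> {0}, take 0 (0->0 ok)
  t16 'y' -> {0}, take 0 (0->0 ok)
  t17 'x' -> {1,2}, take 1 (0->1 ok)
  t18 'x' -> {1,2}, take 1 (1->1 ok)
  t19 'x' -> {1,2}, take 1 (1->1 ok)

0,1,1,2,0,0,1,2,2,0,1,1,2,0,0,0,0,1,1,1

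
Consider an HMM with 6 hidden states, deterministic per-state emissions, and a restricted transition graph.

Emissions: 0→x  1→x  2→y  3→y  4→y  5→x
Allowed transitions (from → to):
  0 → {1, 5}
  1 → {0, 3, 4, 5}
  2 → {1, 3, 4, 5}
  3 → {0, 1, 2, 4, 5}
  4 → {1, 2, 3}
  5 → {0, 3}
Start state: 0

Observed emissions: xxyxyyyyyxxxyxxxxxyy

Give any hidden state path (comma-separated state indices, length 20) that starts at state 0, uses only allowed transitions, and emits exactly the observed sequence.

  pos 0: x in {0,1,5}, choose 0; start
  pos 1: x in {0,1,5}, choose 5; 0->5 ok
  pos 2: y in {2,3,4}, choose 3; 5->3 ok
  pos 3: x in {0,1,5}, choose 1; 3->1 ok
  pos 4: y in {2,3,4}, choose 3; 1->3 ok
  pos 5: y in {2,3,4}, choose 2; 3->2 ok
  pos 6: y in {2,3,4}, choose 3; 2->3 ok
  pos 7: y in {2,3,4}, choose 4; 3->4 ok
  pos 8: y in {2,3,4}, choose 2; 4->2 ok
  pos 9: x in {0,1,5}, choose 5; 2->5 ok
  pos 10: x in {0,1,5}, choose 0; 5->0 ok
  pos 11: x in {0,1,5}, choose 5; 0->5 ok
  pos 12: y in {2,3,4}, choose 3; 5->3 ok
  pos 13: x in {0,1,5}, choose 1; 3->1 ok
  pos 14: x in {0,1,5}, choose 0; 1->0 ok
  pos 15: x in {0,1,5}, choose 5; 0->5 ok
  pos 16: x in {0,1,5}, choose 0; 5->0 ok
  pos 17: x in {0,1,5}, choose 1; 0->1 ok
  pos 18: y in {2,3,4}, choose 4; 1->4 ok
  pos 19: y in {2,3,4}, choose 3; 4->3 ok

0,5,3,1,3,2,3,4,2,5,0,5,3,1,0,5,0,1,4,3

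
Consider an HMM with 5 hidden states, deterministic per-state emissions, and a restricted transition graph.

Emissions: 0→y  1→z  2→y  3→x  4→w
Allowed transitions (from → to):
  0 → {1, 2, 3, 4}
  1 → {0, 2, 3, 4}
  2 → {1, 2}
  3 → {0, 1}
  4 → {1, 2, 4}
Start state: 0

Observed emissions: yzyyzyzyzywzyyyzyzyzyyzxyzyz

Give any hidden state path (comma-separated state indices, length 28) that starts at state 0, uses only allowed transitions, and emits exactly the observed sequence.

  [0] y  {0,2}  => 0  start
  [1] z  {1}  => 1  0->1 ok
  [2] y  {0,2}  => 2  1->2 ok
  [3] y  {0,2}  => 2  2->2 ok
  [4] z  {1}  => 1  2->1 ok
  [5] y  {0,2}  => 2  1->2 ok
  [6] z  {1}  => 1  2->1 ok
  [7] y  {0,2}  => 2  1->2 ok
  [8] z  {1}  => 1  2->1 ok
  [9] y  {0,2}  => 0  1->0 ok
  [10] w  {4}  => 4  0->4 ok
  [11] z  {1}  => 1  4->1 ok
  [12] y  {0,2}  => 0  1->0 ok
  [13] y  {0,2}  => 2  0->2 ok
  [14] y  {0,2}  => 2  2->2 ok
  [15] z  {1}  => 1  2->1 ok
  [16] y  {0,2}  => 0  1->0 ok
  [17] z  {1}  => 1  0->1 ok
  [18] y  {0,2}  => 2  1->2 ok
  [19] z  {1}  => 1  2->1 ok
  [20] y  {0,2}  => 0  1->0 ok
  [21] y  {0,2}  => 2  0->2 ok
  [22] z  {1}  => 1  2->1 ok
  [23] x  {3}  => 3  1->3 ok
  [24] y  {0,2}  => 0  3->0 ok
  [25] z  {1}  => 1  0->1 ok
  [26] y  {0,2}  => 2  1->2 ok
  [27] z  {1}  => 1  2->1 ok

0,1,2,2,1,2,1,2,1,0,4,1,0,2,2,1,0,1,2,1,0,2,1,3,0,1,2,1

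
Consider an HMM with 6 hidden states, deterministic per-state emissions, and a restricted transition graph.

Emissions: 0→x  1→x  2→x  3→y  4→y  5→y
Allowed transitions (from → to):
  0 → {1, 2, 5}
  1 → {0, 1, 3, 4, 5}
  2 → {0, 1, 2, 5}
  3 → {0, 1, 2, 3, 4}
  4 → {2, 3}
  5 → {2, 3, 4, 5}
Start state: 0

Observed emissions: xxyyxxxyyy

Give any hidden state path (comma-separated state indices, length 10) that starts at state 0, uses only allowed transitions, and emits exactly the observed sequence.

0,1,5,3,2,2,0,5,4,3

  pos 0: x in {0,1,2}, choose 0; start
  pos 1: x in {0,1,2}, choose 1; 0->1 ok
  pos 2: y in {3,4,5}, choose 5; 1->5 ok
  pos 3: y in {3,4,5}, choose 3; 5->3 ok
  pos 4: x in {0,1,2}, choose 2; 3->2 ok
  pos 5: x in {0,1,2}, choose 2; 2->2 ok
  pos 6: x in {0,1,2}, choose 0; 2->0 ok
  pos 7: y in {3,4,5}, choose 5; 0->5 ok
  pos 8: y in {3,4,5}, choose 4; 5->4 ok
  pos 9: y in {3,4,5}, choose 3; 4->3 ok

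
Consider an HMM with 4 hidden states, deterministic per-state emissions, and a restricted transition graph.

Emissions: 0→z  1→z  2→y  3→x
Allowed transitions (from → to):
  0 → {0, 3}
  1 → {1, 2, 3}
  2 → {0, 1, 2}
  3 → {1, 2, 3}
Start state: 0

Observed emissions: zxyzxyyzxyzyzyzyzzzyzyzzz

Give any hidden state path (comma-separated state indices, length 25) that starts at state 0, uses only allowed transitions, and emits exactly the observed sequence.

  0: obs=z cand={0,1} pick 0 [start]
  1: obs=x cand={3} pick 3 [0->3 ok]
  2: obs=y cand={2} pick 2 [3->2 ok]
  3: obs=z cand={0,1} pick 1 [2->1 ok]
  4: obs=x cand={3} pick 3 [1->3 ok]
  5: obs=y cand={2} pick 2 [3->2 ok]
  6: obs=y cand={2} pick 2 [2->2 ok]
  7: obs=z cand={0,1} pick 0 [2->0 ok]
  8: obs=x cand={3} pick 3 [0->3 ok]
  9: obs=y cand={2} pick 2 [3->2 ok]
  10: obs=z cand={0,1} pick 1 [2->1 ok]
  11: obs=y cand={2} pick 2 [1->2 ok]
  12: obs=z cand={0,1} pick 1 [2->1 ok]
  13: obs=y cand={2} pick 2 [1->2 ok]
  14: obs=z cand={0,1} pick 1 [2->1 ok]
  15: obs=y cand={2} pick 2 [1->2 ok]
  16: obs=z cand={0,1} pick 1 [2->1 ok]
  17: obs=z cand={0,1} pick 1 [1->1 ok]
  18: obs=z cand={0,1} pick 1 [1->1 ok]
  19: obs=y cand={2} pick 2 [1->2 ok]
  20: obs=z cand={0,1} pick 1 [2->1 ok]
  21: obs=y cand={2} pick 2 [1->2 ok]
  22: obs=z cand={0,1} pick 0 [2->0 ok]
  23: obs=z cand={0,1} pick 0 [0->0 ok]
  24: obs=z cand={0,1} pick 0 [0->0 ok]

0,3,2,1,3,2,2,0,3,2,1,2,1,2,1,2,1,1,1,2,1,2,0,0,0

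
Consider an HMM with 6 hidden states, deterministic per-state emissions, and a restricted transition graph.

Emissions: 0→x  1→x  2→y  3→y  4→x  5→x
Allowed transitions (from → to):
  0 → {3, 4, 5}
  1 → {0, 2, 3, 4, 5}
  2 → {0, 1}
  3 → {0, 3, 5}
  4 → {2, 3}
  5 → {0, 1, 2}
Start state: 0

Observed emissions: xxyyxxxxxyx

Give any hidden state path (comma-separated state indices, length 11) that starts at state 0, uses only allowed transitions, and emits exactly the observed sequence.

  0: obs=x cand={0,1,4,5} pick 0 [start]
  1: obs=x cand={0,1,4,5} pick 4 [0->4 ok]
  2: obs=y cand={2,3} pick 3 [4->3 ok]
  3: obs=y cand={2,3} pick 3 [3->3 ok]
  4: obs=x cand={0,1,4,5} pick 5 [3->5 ok]
  5: obs=x cand={0,1,4,5} pick 1 [5->1 ok]
  6: obs=x cand={0,1,4,5} pick 5 [1->5 ok]
  7: obs=x cand={0,1,4,5} pick 0 [5->0 ok]
  8: obs=x cand={0,1,4,5} pick 5 [0->5 ok]
  9: obs=y cand={2,3} pick 2 [5->2 ok]
  10: obs=x cand={0,1,4,5} pick 0 [2->0 ok]

0,4,3,3,5,1,5,0,5,2,0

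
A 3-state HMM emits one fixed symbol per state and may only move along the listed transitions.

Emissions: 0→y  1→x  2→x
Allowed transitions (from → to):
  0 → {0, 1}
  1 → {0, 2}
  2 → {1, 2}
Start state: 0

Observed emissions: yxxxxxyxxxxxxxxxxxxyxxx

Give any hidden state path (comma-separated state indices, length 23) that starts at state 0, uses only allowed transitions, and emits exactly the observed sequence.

0,1,2,2,2,1,0,1,2,1,2,2,2,1,2,2,1,2,1,0,1,2,1

  pos 0: y in {0}, choose 0; start
  pos 1: x in {1,2}, choose 1; 0->1 ok
  pos 2: x in {1,2}, choose 2; 1->2 ok
  pos 3: x in {1,2}, choose 2; 2->2 ok
  pos 4: x in {1,2}, choose 2; 2->2 ok
  pos 5: x in {1,2}, choose 1; 2->1 ok
  pos 6: y in {0}, choose 0; 1->0 ok
  pos 7: x in {1,2}, choose 1; 0->1 ok
  pos 8: x in {1,2}, choose 2; 1->2 ok
  pos 9: x in {1,2}, choose 1; 2->1 ok
  pos 10: x in {1,2}, choose 2; 1->2 ok
  pos 11: x in {1,2}, choose 2; 2->2 ok
  pos 12: x in {1,2}, choose 2; 2->2 ok
  pos 13: x in {1,2}, choose 1; 2->1 ok
  pos 14: x in {1,2}, choose 2; 1->2 ok
  pos 15: x in {1,2}, choose 2; 2->2 ok
  pos 16: x in {1,2}, choose 1; 2->1 ok
  pos 17: x in {1,2}, choose 2; 1->2 ok
  pos 18: x in {1,2}, choose 1; 2->1 ok
  pos 19: y in {0}, choose 0; 1->0 ok
  pos 20: x in {1,2}, choose 1; 0->1 ok
  pos 21: x in {1,2}, choose 2; 1->2 ok
  pos 22: x in {1,2}, choose 1; 2->1 ok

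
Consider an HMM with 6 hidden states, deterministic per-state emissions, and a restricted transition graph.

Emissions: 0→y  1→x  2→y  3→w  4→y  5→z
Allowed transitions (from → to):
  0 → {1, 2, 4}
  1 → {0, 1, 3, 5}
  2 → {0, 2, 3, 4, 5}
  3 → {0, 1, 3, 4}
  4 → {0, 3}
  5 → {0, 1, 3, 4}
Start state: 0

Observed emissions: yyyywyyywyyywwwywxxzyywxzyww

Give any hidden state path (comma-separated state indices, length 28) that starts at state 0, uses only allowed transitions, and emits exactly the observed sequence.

  pos 0: y in {0,2,4}, choose 0; start
  pos 1: y in {0,2,4}, choose 2; 0->2 ok
  pos 2: y in {0,2,4}, choose 0; 2->0 ok
  pos 3: y in {0,2,4}, choose 4; 0->4 ok
  pos 4: w in {3}, choose 3; 4->3 ok
  pos 5: y in {0,2,4}, choose 4; 3->4 ok
  pos 6: y in {0,2,4}, choose 0; 4->0 ok
  pos 7: y in {0,2,4}, choose 2; 0->2 ok
  pos 8: w in {3}, choose 3; 2->3 ok
  pos 9: y in {0,2,4}, choose 0; 3->0 ok
  pos 10: y in {0,2,4}, choose 2; 0->2 ok
  pos 11: y in {0,2,4}, choose 2; 2->2 ok
  pos 12: w in {3}, choose 3; 2->3 ok
  pos 13: w in {3}, choose 3; 3->3 ok
  pos 14: w in {3}, choose 3; 3->3 ok
  pos 15: y in {0,2,4}, choose 4; 3->4 ok
  pos 16: w in {3}, choose 3; 4->3 ok
  pos 17: x in {1}, choose 1; 3->1 ok
  pos 18: x in {1}, choose 1; 1->1 ok
  pos 19: z in {5}, choose 5; 1->5 ok
  pos 20: y in {0,2,4}, choose 0; 5->0 ok
  pos 21: y in {0,2,4}, choose 2; 0->2 ok
  pos 22: w in {3}, choose 3; 2->3 ok
  pos 23: x in {1}, choose 1; 3->1 ok
  pos 24: z in {5}, choose 5; 1->5 ok
  pos 25: y in {0,2,4}, choose 4; 5->4 ok
  pos 26: w in {3}, choose 3; 4->3 ok
  pos 27: w in {3}, choose 3; 3->3 ok

0,2,0,4,3,4,0,2,3,0,2,2,3,3,3,4,3,1,1,5,0,2,3,1,5,4,3,3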